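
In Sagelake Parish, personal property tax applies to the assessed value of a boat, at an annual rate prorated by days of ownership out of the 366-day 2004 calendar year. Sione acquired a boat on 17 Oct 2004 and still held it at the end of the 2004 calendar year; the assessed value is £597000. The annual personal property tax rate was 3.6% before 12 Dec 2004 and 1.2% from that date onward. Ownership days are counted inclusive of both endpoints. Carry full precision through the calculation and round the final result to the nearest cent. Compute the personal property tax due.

17 Oct – 11 Dec 2004: 56 days at 3.6% → £597000 × 3.6% × 56/366 = £3288.3934
12 Dec – 31 Dec 2004: 20 days at 1.2% → £597000 × 1.2% × 20/366 = £391.4754
Total = £3679.8689

£3679.87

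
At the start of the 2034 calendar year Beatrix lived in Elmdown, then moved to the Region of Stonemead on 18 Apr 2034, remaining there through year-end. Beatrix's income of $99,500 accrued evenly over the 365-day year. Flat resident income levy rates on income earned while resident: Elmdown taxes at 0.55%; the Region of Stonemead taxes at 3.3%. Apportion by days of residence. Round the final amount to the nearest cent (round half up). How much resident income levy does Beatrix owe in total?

Elmdown, 1 Jan – 17 Apr 2034: 107 days → $99,500 × 0.55% × 107/365 = $160.4267
The Region of Stonemead, 18 Apr – 31 Dec 2034: 258 days → $99,500 × 3.3% × 258/365 = $2,320.9397
Total = $2,481.3664

$2,481.37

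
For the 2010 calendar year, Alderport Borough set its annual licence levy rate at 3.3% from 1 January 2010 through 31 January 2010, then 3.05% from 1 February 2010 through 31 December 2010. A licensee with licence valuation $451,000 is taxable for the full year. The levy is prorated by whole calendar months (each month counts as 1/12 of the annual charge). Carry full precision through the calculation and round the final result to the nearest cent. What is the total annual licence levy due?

1 January – 31 January 2010: 1 month at 3.3% → $451,000 × 3.3% × 1/12 = $1,240.2500
1 February – 31 December 2010: 11 months at 3.05% → $451,000 × 3.05% × 11/12 = $12,609.2083
Total = $13,849.4583

$13,849.46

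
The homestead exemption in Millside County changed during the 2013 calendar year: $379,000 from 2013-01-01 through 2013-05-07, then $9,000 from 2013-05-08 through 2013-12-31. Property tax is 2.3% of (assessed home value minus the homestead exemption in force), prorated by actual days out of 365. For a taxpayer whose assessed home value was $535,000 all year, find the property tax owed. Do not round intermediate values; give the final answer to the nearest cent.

2013-01-01 to 2013-05-07: 127 days, exemption $379,000 → ($535,000 − $379,000) × 2.3% × 127/365 = $1,248.4274
2013-05-08 to 2013-12-31: 238 days, exemption $9,000 → ($535,000 − $9,000) × 2.3% × 238/365 = $7,888.5589
Total = $9,136.9863

$9,136.99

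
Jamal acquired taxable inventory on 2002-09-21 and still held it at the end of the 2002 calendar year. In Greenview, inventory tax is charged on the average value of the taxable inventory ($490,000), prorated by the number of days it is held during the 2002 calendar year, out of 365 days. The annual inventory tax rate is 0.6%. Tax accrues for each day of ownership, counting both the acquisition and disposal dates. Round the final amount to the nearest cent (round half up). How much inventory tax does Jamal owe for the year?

Days held (2002-09-21 to 2002-12-31): 102 out of 365
Tax = $490,000 × 0.6% × 102/365 = $821.5890

$821.59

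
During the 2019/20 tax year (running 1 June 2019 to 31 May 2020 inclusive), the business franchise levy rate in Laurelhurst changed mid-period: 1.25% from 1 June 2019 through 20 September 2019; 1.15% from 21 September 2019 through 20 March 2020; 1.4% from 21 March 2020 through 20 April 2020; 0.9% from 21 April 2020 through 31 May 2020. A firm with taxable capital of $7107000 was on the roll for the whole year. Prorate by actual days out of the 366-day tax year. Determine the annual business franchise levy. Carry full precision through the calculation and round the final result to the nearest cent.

$83419.87

1 June – 20 September 2019: 112 days at 1.25% → $7107000 × 1.25% × 112/366 = $27185.2459
21 September 2019 – 20 March 2020: 182 days at 1.15% → $7107000 × 1.15% × 182/366 = $40641.9426
21 March – 20 April 2020: 31 days at 1.4% → $7107000 × 1.4% × 31/366 = $8427.4262
21 April – 31 May 2020: 41 days at 0.9% → $7107000 × 0.9% × 41/366 = $7165.2541
Total = $83419.8689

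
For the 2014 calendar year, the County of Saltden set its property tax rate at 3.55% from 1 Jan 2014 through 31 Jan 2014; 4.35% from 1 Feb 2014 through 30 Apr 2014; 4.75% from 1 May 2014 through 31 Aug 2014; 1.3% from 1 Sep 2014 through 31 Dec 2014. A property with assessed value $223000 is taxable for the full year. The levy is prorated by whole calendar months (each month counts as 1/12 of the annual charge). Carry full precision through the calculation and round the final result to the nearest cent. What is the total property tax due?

1 Jan – 31 Jan 2014: 1 month at 3.55% → $223000 × 3.55% × 1/12 = $659.7083
1 Feb – 30 Apr 2014: 3 months at 4.35% → $223000 × 4.35% × 3/12 = $2425.1250
1 May – 31 Aug 2014: 4 months at 4.75% → $223000 × 4.75% × 4/12 = $3530.8333
1 Sep – 31 Dec 2014: 4 months at 1.3% → $223000 × 1.3% × 4/12 = $966.3333
Total = $7582.0000

$7582.00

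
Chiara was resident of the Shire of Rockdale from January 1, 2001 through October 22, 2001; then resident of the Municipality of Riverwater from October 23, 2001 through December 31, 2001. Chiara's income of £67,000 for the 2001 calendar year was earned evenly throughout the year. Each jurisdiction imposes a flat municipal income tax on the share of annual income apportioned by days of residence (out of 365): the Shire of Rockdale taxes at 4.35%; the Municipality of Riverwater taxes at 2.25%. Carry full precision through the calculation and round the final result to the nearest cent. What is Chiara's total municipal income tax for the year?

The Shire of Rockdale, January 1 – October 22, 2001: 295 days → £67,000 × 4.35% × 295/365 = £2,355.5548
The Municipality of Riverwater, October 23 – December 31, 2001: 70 days → £67,000 × 2.25% × 70/365 = £289.1096
Total = £2,644.6644

£2,644.66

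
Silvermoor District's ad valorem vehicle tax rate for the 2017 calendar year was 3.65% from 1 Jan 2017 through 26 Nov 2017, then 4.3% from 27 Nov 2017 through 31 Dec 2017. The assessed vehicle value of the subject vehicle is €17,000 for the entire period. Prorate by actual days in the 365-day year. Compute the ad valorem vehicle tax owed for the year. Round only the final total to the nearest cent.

1 Jan – 26 Nov 2017: 330 days at 3.65% → €17,000 × 3.65% × 330/365 = €561.0000
27 Nov – 31 Dec 2017: 35 days at 4.3% → €17,000 × 4.3% × 35/365 = €70.0959
Total = €631.0959

€631.10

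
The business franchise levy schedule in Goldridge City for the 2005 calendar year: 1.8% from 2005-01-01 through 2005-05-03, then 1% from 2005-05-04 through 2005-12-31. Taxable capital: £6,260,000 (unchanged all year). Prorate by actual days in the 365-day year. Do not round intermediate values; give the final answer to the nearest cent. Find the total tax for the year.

2005-01-01 to 2005-05-03: 123 days at 1.8% → £6,260,000 × 1.8% × 123/365 = £37,971.6164
2005-05-04 to 2005-12-31: 242 days at 1% → £6,260,000 × 1% × 242/365 = £41,504.6575
Total = £79,476.2740

£79,476.27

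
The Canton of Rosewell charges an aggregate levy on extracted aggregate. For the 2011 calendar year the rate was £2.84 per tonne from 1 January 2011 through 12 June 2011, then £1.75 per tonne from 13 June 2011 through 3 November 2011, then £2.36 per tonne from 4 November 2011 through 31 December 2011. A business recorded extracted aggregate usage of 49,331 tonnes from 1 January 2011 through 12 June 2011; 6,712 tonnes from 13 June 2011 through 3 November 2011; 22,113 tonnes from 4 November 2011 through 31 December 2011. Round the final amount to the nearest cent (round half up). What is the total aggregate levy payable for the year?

1 January – 12 June 2011: 49,331 tonnes at £2.84/tonne → £140,100.04
13 June – 3 November 2011: 6,712 tonnes at £1.75/tonne → £11,746.00
4 November – 31 December 2011: 22,113 tonnes at £2.36/tonne → £52,186.68

£204,032.72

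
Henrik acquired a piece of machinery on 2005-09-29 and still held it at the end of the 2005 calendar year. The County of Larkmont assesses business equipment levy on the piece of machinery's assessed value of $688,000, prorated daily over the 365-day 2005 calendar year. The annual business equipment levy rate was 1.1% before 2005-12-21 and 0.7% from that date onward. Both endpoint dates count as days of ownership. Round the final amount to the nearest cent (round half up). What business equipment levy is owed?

$1,866.08

2005-09-29 to 2005-12-20: 83 days at 1.1% → $688,000 × 1.1% × 83/365 = $1,720.9425
2005-12-21 to 2005-12-31: 11 days at 0.7% → $688,000 × 0.7% × 11/365 = $145.1397
Total = $1,866.0822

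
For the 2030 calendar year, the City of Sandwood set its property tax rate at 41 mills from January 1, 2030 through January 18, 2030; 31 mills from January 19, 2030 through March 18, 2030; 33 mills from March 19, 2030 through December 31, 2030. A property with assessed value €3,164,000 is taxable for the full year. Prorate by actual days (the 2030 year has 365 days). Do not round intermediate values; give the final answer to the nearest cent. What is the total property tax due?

€104,637.38

January 1 – January 18, 2030: 18 days at 41 mills → €3,164,000 × 4.1% × 18/365 = €6,397.3479
January 19 – March 18, 2030: 59 days at 31 mills → €3,164,000 × 3.1% × 59/365 = €15,854.6740
March 19 – December 31, 2030: 288 days at 33 mills → €3,164,000 × 3.3% × 288/365 = €82,385.3589
Total = €104,637.3808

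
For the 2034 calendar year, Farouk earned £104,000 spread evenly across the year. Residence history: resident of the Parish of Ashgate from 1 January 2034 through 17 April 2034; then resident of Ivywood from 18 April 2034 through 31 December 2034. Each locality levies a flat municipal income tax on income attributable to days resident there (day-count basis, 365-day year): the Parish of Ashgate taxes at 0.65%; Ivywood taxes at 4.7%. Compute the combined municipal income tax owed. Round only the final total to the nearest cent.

£3,653.25

The Parish of Ashgate, 1 January – 17 April 2034: 107 days → £104,000 × 0.65% × 107/365 = £198.1699
Ivywood, 18 April – 31 December 2034: 258 days → £104,000 × 4.7% × 258/365 = £3,455.0795
Total = £3,653.2493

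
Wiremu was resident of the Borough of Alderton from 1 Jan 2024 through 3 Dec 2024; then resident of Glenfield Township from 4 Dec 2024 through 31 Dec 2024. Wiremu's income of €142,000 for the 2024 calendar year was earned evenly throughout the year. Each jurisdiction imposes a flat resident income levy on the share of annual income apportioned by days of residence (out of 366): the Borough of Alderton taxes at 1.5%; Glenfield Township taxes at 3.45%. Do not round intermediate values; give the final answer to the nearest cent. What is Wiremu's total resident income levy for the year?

The Borough of Alderton, 1 Jan – 3 Dec 2024: 338 days → €142,000 × 1.5% × 338/366 = €1,967.0492
Glenfield Township, 4 Dec – 31 Dec 2024: 28 days → €142,000 × 3.45% × 28/366 = €374.7869
Total = €2,341.8361

€2,341.84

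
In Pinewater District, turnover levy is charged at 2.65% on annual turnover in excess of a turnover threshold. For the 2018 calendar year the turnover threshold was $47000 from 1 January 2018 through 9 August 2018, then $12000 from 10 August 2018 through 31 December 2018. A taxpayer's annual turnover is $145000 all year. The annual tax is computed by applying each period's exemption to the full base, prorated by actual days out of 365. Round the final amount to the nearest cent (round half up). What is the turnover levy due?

$2962.92

1 January – 9 August 2018: 221 days, exemption $47000 → ($145000 − $47000) × 2.65% × 221/365 = $1572.4301
10 August – 31 December 2018: 144 days, exemption $12000 → ($145000 − $12000) × 2.65% × 144/365 = $1390.4877
Total = $2962.9178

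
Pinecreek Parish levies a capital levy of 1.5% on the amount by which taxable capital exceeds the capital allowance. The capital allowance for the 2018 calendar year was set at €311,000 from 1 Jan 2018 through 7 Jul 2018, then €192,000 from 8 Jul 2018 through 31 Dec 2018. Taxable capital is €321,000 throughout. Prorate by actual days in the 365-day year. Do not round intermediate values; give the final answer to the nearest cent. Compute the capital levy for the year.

1 Jan – 7 Jul 2018: 188 days, exemption €311,000 → (€321,000 − €311,000) × 1.5% × 188/365 = €77.2603
8 Jul – 31 Dec 2018: 177 days, exemption €192,000 → (€321,000 − €192,000) × 1.5% × 177/365 = €938.3425
Total = €1,015.6027

€1,015.60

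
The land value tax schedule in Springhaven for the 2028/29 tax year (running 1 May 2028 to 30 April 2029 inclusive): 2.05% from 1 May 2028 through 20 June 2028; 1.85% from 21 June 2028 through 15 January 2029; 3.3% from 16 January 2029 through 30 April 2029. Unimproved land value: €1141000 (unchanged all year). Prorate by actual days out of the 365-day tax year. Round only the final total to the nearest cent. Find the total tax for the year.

€26186.73

1 May – 20 June 2028: 51 days at 2.05% → €1141000 × 2.05% × 51/365 = €3268.2616
21 June 2028 – 15 January 2029: 209 days at 1.85% → €1141000 × 1.85% × 209/365 = €12086.7849
16 January – 30 April 2029: 105 days at 3.3% → €1141000 × 3.3% × 105/365 = €10831.6849
Total = €26186.7315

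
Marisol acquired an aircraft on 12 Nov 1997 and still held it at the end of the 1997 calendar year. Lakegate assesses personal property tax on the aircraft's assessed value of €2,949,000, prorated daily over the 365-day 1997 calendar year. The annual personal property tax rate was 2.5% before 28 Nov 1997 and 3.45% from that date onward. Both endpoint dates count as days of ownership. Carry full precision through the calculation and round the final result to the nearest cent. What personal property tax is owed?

12 Nov – 27 Nov 1997: 16 days at 2.5% → €2,949,000 × 2.5% × 16/365 = €3,231.7808
28 Nov – 31 Dec 1997: 34 days at 3.45% → €2,949,000 × 3.45% × 34/365 = €9,477.1973
Total = €12,708.9781

€12,708.98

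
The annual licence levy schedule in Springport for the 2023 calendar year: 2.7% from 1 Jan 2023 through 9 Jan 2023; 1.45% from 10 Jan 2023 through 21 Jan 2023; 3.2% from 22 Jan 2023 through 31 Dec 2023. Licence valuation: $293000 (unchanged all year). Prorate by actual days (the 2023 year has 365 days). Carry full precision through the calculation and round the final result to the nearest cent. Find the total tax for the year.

$9171.30

1 Jan – 9 Jan 2023: 9 days at 2.7% → $293000 × 2.7% × 9/365 = $195.0658
10 Jan – 21 Jan 2023: 12 days at 1.45% → $293000 × 1.45% × 12/365 = $139.6767
22 Jan – 31 Dec 2023: 344 days at 3.2% → $293000 × 3.2% × 344/365 = $8836.5589
Total = $9171.3014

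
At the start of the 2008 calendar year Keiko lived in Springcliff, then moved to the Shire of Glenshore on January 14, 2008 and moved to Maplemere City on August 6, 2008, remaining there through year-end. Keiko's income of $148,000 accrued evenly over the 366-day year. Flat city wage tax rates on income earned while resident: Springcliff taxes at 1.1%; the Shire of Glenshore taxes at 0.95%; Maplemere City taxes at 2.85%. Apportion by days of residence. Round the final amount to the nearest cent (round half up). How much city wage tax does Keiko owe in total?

Springcliff, January 1 – January 13, 2008: 13 days → $148,000 × 1.1% × 13/366 = $57.8251
The Shire of Glenshore, January 14 – August 5, 2008: 205 days → $148,000 × 0.95% × 205/366 = $787.5137
Maplemere City, August 6 – December 31, 2008: 148 days → $148,000 × 2.85% × 148/366 = $1,705.6393
Total = $2,550.9781

$2,550.98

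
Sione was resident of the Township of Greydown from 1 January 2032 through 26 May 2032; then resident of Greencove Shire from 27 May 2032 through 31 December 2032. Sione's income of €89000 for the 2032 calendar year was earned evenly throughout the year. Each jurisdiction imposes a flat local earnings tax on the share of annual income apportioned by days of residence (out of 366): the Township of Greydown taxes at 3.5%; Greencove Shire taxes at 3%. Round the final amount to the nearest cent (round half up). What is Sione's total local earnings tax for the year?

The Township of Greydown, 1 January – 26 May 2032: 147 days → €89000 × 3.5% × 147/366 = €1251.1066
Greencove Shire, 27 May – 31 December 2032: 219 days → €89000 × 3% × 219/366 = €1597.6230
Total = €2848.7295

€2848.73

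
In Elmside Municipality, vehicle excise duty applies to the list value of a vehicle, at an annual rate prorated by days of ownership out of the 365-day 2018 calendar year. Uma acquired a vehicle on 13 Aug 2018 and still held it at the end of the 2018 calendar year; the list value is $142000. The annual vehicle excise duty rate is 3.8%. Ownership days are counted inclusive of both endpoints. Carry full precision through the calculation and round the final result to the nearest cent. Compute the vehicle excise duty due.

Days held (13 Aug – 31 Dec 2018): 141 out of 365
Tax = $142000 × 3.8% × 141/365 = $2084.4822

$2084.48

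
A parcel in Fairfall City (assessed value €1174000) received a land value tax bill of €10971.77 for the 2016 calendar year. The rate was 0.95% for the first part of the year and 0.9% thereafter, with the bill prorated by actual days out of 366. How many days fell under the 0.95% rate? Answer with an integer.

Let d = days at the first rate; then 366 − d days at the second rate.
€1174000 × [0.95%·d + 0.9%·(366−d)] / 366 = €10971.77
Solving gives d = 253, so the new rate took effect on 10 September 2016.

253 days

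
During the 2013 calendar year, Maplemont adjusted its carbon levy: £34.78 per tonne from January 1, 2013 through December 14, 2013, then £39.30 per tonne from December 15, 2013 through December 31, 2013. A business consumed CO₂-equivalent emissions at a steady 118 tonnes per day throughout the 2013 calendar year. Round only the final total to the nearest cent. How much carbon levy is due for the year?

£1,507,041.72

January 1 – December 14, 2013: 348 days × 118 tonnes/day = 41,064 tonnes at £34.78/tonne → £1,428,205.92
December 15 – December 31, 2013: 17 days × 118 tonnes/day = 2,006 tonnes at £39.30/tonne → £78,835.80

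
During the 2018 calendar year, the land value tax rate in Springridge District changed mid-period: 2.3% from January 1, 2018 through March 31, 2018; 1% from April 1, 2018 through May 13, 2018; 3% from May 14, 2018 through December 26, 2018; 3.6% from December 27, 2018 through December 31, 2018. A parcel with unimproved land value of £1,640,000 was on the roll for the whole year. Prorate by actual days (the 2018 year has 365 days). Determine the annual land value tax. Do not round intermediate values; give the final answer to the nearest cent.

£42,640.00

January 1 – March 31, 2018: 90 days at 2.3% → £1,640,000 × 2.3% × 90/365 = £9,300.8219
April 1 – May 13, 2018: 43 days at 1% → £1,640,000 × 1% × 43/365 = £1,932.0548
May 14 – December 26, 2018: 227 days at 3% → £1,640,000 × 3% × 227/365 = £30,598.3562
December 27 – December 31, 2018: 5 days at 3.6% → £1,640,000 × 3.6% × 5/365 = £808.7671
Total = £42,640.0000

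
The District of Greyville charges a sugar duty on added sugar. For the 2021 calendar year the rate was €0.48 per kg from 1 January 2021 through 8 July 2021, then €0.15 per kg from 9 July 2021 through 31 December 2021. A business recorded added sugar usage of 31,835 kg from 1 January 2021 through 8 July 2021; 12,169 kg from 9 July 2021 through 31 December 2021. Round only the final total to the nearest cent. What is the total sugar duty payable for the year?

1 January – 8 July 2021: 31,835 kg at €0.48/kg → €15280.80
9 July – 31 December 2021: 12,169 kg at €0.15/kg → €1825.35

€17106.15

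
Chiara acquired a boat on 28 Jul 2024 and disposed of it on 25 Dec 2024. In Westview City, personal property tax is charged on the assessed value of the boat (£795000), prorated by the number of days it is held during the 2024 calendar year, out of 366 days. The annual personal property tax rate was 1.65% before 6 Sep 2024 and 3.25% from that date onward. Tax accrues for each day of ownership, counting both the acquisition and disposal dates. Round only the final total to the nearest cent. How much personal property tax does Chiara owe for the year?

£9269.57

28 Jul – 5 Sep 2024: 40 days at 1.65% → £795000 × 1.65% × 40/366 = £1433.6066
6 Sep – 25 Dec 2024: 111 days at 3.25% → £795000 × 3.25% × 111/366 = £7835.9631
Total = £9269.5697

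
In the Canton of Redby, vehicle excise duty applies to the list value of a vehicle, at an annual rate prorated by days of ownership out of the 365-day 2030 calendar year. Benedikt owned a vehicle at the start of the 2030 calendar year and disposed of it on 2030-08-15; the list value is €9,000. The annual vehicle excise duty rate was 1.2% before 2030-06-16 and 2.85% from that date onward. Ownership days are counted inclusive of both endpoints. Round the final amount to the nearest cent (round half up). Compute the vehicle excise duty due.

2030-01-01 to 2030-06-15: 166 days at 1.2% → €9,000 × 1.2% × 166/365 = €49.1178
2030-06-16 to 2030-08-15: 61 days at 2.85% → €9,000 × 2.85% × 61/365 = €42.8671
Total = €91.9849

€91.98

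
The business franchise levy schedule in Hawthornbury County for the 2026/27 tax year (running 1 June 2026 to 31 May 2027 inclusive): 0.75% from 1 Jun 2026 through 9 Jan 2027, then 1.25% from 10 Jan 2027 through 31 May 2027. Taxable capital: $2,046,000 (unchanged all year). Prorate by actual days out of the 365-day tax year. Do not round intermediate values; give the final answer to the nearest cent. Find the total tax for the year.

1 Jun 2026 – 9 Jan 2027: 223 days at 0.75% → $2,046,000 × 0.75% × 223/365 = $9,375.1644
10 Jan – 31 May 2027: 142 days at 1.25% → $2,046,000 × 1.25% × 142/365 = $9,949.7260
Total = $19,324.8904

$19,324.89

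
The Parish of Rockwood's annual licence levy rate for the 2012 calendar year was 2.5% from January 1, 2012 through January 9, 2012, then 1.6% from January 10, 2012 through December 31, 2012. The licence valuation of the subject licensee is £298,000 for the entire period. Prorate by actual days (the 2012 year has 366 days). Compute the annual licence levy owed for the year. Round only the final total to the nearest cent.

£4,833.95

January 1 – January 9, 2012: 9 days at 2.5% → £298,000 × 2.5% × 9/366 = £183.1967
January 10 – December 31, 2012: 357 days at 1.6% → £298,000 × 1.6% × 357/366 = £4,650.7541
Total = £4,833.9508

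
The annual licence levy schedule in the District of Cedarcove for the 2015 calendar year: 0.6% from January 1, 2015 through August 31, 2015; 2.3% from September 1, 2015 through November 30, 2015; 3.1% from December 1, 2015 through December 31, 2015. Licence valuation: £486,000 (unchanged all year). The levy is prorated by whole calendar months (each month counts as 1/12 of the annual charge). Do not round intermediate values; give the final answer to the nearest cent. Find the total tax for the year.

January 1 – August 31, 2015: 8 months at 0.6% → £486,000 × 0.6% × 8/12 = £1,944.0000
September 1 – November 30, 2015: 3 months at 2.3% → £486,000 × 2.3% × 3/12 = £2,794.5000
December 1 – December 31, 2015: 1 month at 3.1% → £486,000 × 3.1% × 1/12 = £1,255.5000
Total = £5,994.0000

£5,994.00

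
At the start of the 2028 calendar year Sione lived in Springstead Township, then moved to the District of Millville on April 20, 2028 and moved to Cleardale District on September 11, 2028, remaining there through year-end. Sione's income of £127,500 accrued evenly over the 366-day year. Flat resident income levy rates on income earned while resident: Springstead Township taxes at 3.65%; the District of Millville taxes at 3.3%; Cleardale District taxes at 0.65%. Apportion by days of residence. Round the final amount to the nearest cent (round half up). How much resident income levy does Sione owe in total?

Springstead Township, January 1 – April 19, 2028: 110 days → £127,500 × 3.65% × 110/366 = £1,398.6680
The District of Millville, April 20 – September 10, 2028: 144 days → £127,500 × 3.3% × 144/366 = £1,655.4098
Cleardale District, September 11 – December 31, 2028: 112 days → £127,500 × 0.65% × 112/366 = £253.6066
Total = £3,307.6844

£3,307.68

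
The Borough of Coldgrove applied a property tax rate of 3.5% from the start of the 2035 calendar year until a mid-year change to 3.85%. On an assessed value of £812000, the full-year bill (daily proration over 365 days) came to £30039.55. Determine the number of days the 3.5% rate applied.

Let d = days at the first rate; then 365 − d days at the second rate.
£812000 × [3.5%·d + 3.85%·(365−d)] / 365 = £30039.55
Solving gives d = 157, so the new rate took effect on 7 Jun 2035.

157 days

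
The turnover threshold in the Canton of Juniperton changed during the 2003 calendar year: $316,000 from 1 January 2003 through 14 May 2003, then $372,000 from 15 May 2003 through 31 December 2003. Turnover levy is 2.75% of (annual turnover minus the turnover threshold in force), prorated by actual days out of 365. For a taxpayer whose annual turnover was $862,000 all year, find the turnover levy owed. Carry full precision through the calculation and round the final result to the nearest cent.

$14,040.37

1 January – 14 May 2003: 134 days, exemption $316,000 → ($862,000 − $316,000) × 2.75% × 134/365 = $5,512.3562
15 May – 31 December 2003: 231 days, exemption $372,000 → ($862,000 − $372,000) × 2.75% × 231/365 = $8,528.0137
Total = $14,040.3699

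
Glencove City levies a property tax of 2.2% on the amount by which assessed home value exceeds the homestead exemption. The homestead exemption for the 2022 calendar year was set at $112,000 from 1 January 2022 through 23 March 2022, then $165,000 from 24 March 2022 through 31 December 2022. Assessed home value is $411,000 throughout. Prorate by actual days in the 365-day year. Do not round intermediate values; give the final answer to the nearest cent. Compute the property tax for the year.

1 January – 23 March 2022: 82 days, exemption $112,000 → ($411,000 − $112,000) × 2.2% × 82/365 = $1,477.7973
24 March – 31 December 2022: 283 days, exemption $165,000 → ($411,000 − $165,000) × 2.2% × 283/365 = $4,196.1534
Total = $5,673.9507

$5,673.95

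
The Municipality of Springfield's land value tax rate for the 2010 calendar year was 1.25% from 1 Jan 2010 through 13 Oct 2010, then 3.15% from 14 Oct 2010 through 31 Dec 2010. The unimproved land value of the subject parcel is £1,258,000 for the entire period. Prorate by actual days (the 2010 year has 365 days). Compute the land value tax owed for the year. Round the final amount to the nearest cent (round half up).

£20,898.31

1 Jan – 13 Oct 2010: 286 days at 1.25% → £1,258,000 × 1.25% × 286/365 = £12,321.5068
14 Oct – 31 Dec 2010: 79 days at 3.15% → £1,258,000 × 3.15% × 79/365 = £8,576.8027
Total = £20,898.3096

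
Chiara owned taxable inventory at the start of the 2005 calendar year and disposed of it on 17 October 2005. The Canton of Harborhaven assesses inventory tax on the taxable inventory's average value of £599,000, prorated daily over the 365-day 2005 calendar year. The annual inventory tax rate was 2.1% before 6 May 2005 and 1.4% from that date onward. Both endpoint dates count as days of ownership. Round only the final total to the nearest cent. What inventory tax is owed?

1 January – 5 May 2005: 125 days at 2.1% → £599,000 × 2.1% × 125/365 = £4,307.8767
6 May – 17 October 2005: 165 days at 1.4% → £599,000 × 1.4% × 165/365 = £3,790.9315
Total = £8,098.8082

£8,098.81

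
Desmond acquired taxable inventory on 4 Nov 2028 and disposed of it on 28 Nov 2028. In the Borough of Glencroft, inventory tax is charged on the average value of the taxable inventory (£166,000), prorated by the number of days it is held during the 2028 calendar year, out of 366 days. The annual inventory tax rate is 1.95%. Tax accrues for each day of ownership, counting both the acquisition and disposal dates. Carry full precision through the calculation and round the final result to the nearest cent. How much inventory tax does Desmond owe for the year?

Days held (4 Nov – 28 Nov 2028): 25 out of 366
Tax = £166,000 × 1.95% × 25/366 = £221.1066

£221.11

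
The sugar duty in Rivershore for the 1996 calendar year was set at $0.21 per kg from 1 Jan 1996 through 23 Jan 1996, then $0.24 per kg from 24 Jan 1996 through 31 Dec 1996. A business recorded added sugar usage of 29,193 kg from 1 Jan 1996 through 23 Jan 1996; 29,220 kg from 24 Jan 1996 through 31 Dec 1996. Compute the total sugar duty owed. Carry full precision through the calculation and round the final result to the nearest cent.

1 Jan – 23 Jan 1996: 29,193 kg at $0.21/kg → $6,130.53
24 Jan – 31 Dec 1996: 29,220 kg at $0.24/kg → $7,012.80

$13,143.33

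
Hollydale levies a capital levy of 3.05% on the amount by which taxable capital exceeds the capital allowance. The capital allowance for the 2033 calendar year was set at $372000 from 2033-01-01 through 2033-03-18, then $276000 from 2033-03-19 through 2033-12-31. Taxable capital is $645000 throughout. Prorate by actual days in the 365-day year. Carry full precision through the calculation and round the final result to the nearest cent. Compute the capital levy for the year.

$10636.81

2033-01-01 to 2033-03-18: 77 days, exemption $372000 → ($645000 − $372000) × 3.05% × 77/365 = $1756.5493
2033-03-19 to 2033-12-31: 288 days, exemption $276000 → ($645000 − $276000) × 3.05% × 288/365 = $8880.2630
Total = $10636.8123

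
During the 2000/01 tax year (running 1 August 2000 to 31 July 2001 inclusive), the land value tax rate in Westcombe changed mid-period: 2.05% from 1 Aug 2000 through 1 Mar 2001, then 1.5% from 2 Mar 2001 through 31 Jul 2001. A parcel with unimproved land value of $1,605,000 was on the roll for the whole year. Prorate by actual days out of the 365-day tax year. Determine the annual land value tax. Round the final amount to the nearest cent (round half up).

1 Aug 2000 – 1 Mar 2001: 213 days at 2.05% → $1,605,000 × 2.05% × 213/365 = $19,200.6370
2 Mar – 31 Jul 2001: 152 days at 1.5% → $1,605,000 × 1.5% × 152/365 = $10,025.7534
Total = $29,226.3904

$29,226.39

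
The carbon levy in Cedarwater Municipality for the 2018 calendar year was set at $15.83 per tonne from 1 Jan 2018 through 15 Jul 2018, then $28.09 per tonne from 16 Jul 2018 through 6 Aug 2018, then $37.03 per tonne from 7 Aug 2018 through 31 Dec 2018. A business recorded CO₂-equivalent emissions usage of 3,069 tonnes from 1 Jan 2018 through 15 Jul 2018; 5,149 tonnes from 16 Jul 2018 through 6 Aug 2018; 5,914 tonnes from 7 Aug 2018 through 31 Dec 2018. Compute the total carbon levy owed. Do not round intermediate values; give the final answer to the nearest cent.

$412,213.10

1 Jan – 15 Jul 2018: 3,069 tonnes at $15.83/tonne → $48,582.27
16 Jul – 6 Aug 2018: 5,149 tonnes at $28.09/tonne → $144,635.41
7 Aug – 31 Dec 2018: 5,914 tonnes at $37.03/tonne → $218,995.42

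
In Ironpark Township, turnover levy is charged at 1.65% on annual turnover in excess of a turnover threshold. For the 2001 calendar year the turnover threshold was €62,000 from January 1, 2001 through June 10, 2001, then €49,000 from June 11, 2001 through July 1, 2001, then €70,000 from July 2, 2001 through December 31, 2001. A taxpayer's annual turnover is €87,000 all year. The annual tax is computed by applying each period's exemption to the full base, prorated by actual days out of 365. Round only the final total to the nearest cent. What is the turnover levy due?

January 1 – June 10, 2001: 161 days, exemption €62,000 → (€87,000 − €62,000) × 1.65% × 161/365 = €181.9521
June 11 – July 1, 2001: 21 days, exemption €49,000 → (€87,000 − €49,000) × 1.65% × 21/365 = €36.0740
July 2 – December 31, 2001: 183 days, exemption €70,000 → (€87,000 − €70,000) × 1.65% × 183/365 = €140.6342
Total = €358.6603

€358.66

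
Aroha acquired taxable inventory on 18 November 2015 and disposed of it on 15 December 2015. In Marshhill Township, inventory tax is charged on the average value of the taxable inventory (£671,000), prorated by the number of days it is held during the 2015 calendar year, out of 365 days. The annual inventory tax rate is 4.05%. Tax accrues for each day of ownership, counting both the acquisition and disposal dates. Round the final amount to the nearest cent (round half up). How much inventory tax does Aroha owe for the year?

£2,084.70

Days held (18 November – 15 December 2015): 28 out of 365
Tax = £671,000 × 4.05% × 28/365 = £2,084.6959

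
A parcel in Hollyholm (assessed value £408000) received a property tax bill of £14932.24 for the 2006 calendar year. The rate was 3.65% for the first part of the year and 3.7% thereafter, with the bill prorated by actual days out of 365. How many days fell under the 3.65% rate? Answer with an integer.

293 days

Let d = days at the first rate; then 365 − d days at the second rate.
£408000 × [3.65%·d + 3.7%·(365−d)] / 365 = £14932.24
Solving gives d = 293, so the new rate took effect on 21 Oct 2006.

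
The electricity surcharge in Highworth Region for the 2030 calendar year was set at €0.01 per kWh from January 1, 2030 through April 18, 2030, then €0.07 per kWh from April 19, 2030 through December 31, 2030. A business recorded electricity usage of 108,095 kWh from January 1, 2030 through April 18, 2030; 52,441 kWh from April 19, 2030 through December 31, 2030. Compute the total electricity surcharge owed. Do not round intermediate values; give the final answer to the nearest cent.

January 1 – April 18, 2030: 108,095 kWh at €0.01/kWh → €1,080.95
April 19 – December 31, 2030: 52,441 kWh at €0.07/kWh → €3,670.87

€4,751.82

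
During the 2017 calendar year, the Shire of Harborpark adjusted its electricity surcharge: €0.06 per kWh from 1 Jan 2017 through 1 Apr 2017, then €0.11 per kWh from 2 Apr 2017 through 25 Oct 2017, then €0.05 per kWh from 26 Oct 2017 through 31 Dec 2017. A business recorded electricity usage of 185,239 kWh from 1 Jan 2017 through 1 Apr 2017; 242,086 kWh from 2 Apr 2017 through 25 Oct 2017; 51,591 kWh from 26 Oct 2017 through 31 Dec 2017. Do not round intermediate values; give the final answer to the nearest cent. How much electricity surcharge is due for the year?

1 Jan – 1 Apr 2017: 185,239 kWh at €0.06/kWh → €11,114.34
2 Apr – 25 Oct 2017: 242,086 kWh at €0.11/kWh → €26,629.46
26 Oct – 31 Dec 2017: 51,591 kWh at €0.05/kWh → €2,579.55

€40,323.35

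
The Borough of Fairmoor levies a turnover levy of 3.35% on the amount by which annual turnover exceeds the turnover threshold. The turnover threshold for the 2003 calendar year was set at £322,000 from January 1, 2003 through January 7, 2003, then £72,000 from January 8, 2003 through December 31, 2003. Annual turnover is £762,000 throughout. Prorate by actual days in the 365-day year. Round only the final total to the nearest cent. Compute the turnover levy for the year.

January 1 – January 7, 2003: 7 days, exemption £322,000 → (£762,000 − £322,000) × 3.35% × 7/365 = £282.6849
January 8 – December 31, 2003: 358 days, exemption £72,000 → (£762,000 − £72,000) × 3.35% × 358/365 = £22,671.6986
Total = £22,954.3836

£22,954.38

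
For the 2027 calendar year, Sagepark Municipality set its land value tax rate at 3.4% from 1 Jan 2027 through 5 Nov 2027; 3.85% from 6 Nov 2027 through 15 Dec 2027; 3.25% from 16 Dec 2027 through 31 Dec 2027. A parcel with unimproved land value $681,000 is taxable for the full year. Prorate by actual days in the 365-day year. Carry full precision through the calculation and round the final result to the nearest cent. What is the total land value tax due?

$23,445.06

1 Jan – 5 Nov 2027: 309 days at 3.4% → $681,000 × 3.4% × 309/365 = $19,601.6055
6 Nov – 15 Dec 2027: 40 days at 3.85% → $681,000 × 3.85% × 40/365 = $2,873.2603
16 Dec – 31 Dec 2027: 16 days at 3.25% → $681,000 × 3.25% × 16/365 = $970.1918
Total = $23,445.0575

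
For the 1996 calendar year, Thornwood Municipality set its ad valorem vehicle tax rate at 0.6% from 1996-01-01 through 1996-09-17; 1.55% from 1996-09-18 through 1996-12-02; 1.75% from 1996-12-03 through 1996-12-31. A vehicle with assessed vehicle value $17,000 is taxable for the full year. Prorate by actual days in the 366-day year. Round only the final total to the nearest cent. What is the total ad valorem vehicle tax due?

1996-01-01 to 1996-09-17: 261 days at 0.6% → $17,000 × 0.6% × 261/366 = $72.7377
1996-09-18 to 1996-12-02: 76 days at 1.55% → $17,000 × 1.55% × 76/366 = $54.7158
1996-12-03 to 1996-12-31: 29 days at 1.75% → $17,000 × 1.75% × 29/366 = $23.5724
Total = $151.0260

$151.03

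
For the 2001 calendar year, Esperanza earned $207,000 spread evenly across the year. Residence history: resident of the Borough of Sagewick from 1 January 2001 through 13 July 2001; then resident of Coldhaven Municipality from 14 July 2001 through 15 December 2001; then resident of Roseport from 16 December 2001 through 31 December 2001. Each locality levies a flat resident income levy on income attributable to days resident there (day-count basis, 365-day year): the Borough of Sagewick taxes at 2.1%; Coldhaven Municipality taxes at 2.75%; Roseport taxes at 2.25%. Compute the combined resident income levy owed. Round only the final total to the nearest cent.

The Borough of Sagewick, 1 January – 13 July 2001: 194 days → $207,000 × 2.1% × 194/365 = $2,310.4603
Coldhaven Municipality, 14 July – 15 December 2001: 155 days → $207,000 × 2.75% × 155/365 = $2,417.3630
Roseport, 16 December – 31 December 2001: 16 days → $207,000 × 2.25% × 16/365 = $204.1644
Total = $4,931.9877

$4,931.99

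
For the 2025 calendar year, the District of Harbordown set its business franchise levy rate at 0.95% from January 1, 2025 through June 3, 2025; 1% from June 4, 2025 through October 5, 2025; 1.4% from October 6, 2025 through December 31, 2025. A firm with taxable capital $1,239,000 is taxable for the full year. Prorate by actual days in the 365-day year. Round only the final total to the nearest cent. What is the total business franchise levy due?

$13,309.92

January 1 – June 3, 2025: 154 days at 0.95% → $1,239,000 × 0.95% × 154/365 = $4,966.1836
June 4 – October 5, 2025: 124 days at 1% → $1,239,000 × 1% × 124/365 = $4,209.2055
October 6 – December 31, 2025: 87 days at 1.4% → $1,239,000 × 1.4% × 87/365 = $4,134.5260
Total = $13,309.9151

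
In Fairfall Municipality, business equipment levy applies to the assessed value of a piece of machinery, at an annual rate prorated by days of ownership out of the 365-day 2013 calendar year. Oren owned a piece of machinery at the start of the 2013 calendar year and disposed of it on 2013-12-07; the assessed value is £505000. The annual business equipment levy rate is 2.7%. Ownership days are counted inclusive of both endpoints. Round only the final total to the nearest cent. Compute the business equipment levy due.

£12738.45

Days held (2013-01-01 to 2013-12-07): 341 out of 365
Tax = £505000 × 2.7% × 341/365 = £12738.4521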